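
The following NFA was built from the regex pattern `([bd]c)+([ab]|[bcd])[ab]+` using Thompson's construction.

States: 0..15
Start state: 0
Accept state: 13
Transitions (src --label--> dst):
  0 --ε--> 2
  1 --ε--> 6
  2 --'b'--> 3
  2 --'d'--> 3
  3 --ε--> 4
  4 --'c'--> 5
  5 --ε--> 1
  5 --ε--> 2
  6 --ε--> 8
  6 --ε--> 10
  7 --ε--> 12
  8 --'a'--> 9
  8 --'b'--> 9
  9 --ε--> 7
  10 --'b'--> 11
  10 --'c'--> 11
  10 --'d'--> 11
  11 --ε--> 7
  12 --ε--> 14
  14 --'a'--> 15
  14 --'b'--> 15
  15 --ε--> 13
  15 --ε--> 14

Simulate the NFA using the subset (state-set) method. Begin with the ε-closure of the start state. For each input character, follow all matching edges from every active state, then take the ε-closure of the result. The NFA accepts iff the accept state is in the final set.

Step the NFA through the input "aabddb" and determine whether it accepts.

Answer: REJECT

Derivation:
start: ε-closure({0}) = {0,2}
'a' @ 1: {}  — no active states
rest 'abddb' ignored (set empty)
after full input: {}  (accept=13 not in)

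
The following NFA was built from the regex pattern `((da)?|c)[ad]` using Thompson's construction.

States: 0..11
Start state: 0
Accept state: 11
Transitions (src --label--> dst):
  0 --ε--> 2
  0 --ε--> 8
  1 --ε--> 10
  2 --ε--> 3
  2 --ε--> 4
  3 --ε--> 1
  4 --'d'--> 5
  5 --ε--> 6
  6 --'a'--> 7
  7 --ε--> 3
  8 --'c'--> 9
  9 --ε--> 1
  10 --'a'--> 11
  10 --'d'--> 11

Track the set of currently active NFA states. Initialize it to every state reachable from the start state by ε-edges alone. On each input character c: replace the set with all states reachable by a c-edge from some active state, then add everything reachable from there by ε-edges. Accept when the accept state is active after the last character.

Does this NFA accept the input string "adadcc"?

Answer: REJECT

Trace:
initial (ε-close {0}): {0,1,2,3,4,8,10}
'a' @ 1: {11}  [accepting]
'd' @ 2: {}  — no active states
rest 'adcc' ignored (set empty)
after full input: {}  (accept=11 not in)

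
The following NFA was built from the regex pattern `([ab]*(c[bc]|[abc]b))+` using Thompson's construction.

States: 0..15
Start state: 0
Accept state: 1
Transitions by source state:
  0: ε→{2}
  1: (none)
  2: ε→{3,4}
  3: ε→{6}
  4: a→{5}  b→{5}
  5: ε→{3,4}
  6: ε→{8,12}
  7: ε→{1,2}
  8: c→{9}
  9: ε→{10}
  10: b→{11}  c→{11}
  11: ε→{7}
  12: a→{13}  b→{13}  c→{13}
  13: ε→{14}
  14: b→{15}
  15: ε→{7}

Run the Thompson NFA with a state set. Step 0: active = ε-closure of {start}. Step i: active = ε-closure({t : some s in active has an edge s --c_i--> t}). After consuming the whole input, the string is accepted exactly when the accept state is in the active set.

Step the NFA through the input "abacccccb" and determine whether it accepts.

Answer: ACCEPT

Derivation:
initial (ε-close {0}): {0,2,3,4,6,8,12}
'a' @ 1: {3,4,5,6,8,12,13,14}
'b' @ 2: {1,2,3,4,5,6,7,8,12,13,14,15}  (accept∈set)
'a' @ 3: {3,4,5,6,8,12,13,14}
'c' @ 4: {9,10,13,14}
'c' @ 5: {1,2,3,4,6,7,8,11,12}  (accept∈set)
'c' @ 6: {9,10,13,14}
'c' @ 7: {1,2,3,4,6,7,8,11,12}  (accept∈set)
'c' @ 8: {9,10,13,14}
'b' @ 9: {1,2,3,4,6,7,8,11,12,15}  (accept∈set)
after full input: {1,2,3,4,6,7,8,11,12,15}  (accept=1 in)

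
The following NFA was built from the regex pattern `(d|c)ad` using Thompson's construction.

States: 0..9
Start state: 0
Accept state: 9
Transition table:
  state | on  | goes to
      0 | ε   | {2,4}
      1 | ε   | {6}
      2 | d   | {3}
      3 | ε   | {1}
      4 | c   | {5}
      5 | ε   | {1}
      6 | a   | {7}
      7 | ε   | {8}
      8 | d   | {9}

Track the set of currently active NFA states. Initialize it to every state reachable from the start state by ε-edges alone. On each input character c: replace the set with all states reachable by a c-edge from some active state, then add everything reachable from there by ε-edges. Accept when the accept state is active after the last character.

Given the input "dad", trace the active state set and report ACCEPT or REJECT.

start: ε-closure({0}) = {0,2,4}
'd' @ 1: {1,3,6}
'a' @ 2: {7,8}
'd' @ 3: {9}  ✓accept
final: {9}; accept 9 in set

Answer: ACCEPT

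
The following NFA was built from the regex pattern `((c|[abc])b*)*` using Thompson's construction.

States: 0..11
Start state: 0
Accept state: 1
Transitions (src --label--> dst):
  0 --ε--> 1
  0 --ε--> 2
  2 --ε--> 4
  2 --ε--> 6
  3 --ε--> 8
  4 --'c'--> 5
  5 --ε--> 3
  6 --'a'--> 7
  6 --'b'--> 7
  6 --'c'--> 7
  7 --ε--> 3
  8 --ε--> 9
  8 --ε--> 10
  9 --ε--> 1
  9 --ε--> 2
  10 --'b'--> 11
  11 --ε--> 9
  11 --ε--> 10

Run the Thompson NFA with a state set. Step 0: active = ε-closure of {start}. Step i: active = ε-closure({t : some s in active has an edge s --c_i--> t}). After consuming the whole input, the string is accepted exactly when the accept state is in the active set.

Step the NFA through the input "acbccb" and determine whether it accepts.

Answer: ACCEPT

Trace:
start: ε-closure({0}) = {0,1,2,4,6}
'a' @ 1: {1,2,3,4,6,7,8,9,10}  [accepting]
'c' @ 2: {1,2,3,4,5,6,7,8,9,10}  [accepting]
'b' @ 3: {1,2,3,4,6,7,8,9,10,11}  [accepting]
'c' @ 4: {1,2,3,4,5,6,7,8,9,10}  [accepting]
'c' @ 5: {1,2,3,4,5,6,7,8,9,10}  [accepting]
'b' @ 6: {1,2,3,4,6,7,8,9,10,11}  [accepting]
after full input: {1,2,3,4,6,7,8,9,10,11}  (accept=1 in)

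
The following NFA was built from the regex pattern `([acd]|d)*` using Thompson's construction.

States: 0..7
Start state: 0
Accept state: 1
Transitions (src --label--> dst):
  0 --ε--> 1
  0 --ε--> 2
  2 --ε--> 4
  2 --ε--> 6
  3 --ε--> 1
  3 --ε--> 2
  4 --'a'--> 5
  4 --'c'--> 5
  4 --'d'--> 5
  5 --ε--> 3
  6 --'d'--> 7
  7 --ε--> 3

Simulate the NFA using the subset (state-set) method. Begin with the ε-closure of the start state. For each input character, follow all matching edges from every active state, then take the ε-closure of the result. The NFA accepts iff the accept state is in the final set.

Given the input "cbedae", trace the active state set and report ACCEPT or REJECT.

S₀ = ε-closure({0}) = {0,1,2,4,6}
'c' @ 1: {1,2,3,4,5,6}  ✓accept
'b' @ 2: {}  — state set empty
rest 'edae' ignored (set empty)
final: {}; accept 1 not in set

Answer: REJECT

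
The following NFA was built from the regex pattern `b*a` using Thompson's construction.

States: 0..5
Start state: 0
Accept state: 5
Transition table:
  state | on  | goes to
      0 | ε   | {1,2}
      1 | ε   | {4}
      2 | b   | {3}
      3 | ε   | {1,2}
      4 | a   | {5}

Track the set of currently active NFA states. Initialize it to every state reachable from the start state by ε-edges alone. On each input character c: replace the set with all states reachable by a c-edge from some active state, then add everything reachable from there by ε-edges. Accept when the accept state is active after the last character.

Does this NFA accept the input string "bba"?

S₀ = ε-closure({0}) = {0,1,2,4}
'b' @ 1: {1,2,3,4}
'b' @ 2: {1,2,3,4}
'a' @ 3: {5}  ✓accept
after full input: {5}  (accept=5 in)

Answer: ACCEPT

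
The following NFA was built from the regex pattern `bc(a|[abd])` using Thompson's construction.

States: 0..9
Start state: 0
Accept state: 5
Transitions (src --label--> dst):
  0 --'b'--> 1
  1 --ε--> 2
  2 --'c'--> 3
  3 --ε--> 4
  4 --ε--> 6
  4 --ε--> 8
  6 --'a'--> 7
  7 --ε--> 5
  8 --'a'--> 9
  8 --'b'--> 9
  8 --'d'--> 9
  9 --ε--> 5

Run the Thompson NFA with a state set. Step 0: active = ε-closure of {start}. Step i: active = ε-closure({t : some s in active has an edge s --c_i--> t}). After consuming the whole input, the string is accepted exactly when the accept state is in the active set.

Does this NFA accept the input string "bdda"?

Answer: REJECT

Trace:
initial (ε-close {0}): {0}
'b' @ 1: {1,2}
'd' @ 2: {}  — dead — no transitions
rest 'da' ignored (set empty)
end set {} — state 5 not in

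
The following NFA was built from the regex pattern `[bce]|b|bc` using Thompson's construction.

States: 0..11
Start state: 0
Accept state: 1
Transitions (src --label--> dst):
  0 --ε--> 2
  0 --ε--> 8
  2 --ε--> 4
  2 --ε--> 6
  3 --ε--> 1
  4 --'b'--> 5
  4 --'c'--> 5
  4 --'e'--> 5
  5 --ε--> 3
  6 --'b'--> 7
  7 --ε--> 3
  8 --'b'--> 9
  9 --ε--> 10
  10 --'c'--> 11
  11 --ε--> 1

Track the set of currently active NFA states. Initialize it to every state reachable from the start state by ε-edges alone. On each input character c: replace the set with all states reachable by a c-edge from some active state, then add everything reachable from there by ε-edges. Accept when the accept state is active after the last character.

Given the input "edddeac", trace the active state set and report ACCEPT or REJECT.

S₀ = ε-closure({0}) = {0,2,4,6,8}
'e' @ 1: {1,3,5}  [accepting]
'd' @ 2: {}  — dead — no transitions
rest 'ddeac' ignored (set empty)
final: {}; accept 1 not in set

Answer: REJECT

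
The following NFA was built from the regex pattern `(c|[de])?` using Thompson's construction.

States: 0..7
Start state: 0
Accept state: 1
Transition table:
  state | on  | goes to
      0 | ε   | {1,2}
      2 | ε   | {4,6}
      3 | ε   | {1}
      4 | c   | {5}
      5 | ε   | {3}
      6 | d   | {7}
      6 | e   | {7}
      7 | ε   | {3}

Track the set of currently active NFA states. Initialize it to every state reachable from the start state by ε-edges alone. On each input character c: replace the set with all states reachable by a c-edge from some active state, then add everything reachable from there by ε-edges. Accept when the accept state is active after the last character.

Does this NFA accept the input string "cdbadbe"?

Answer: REJECT

Steps:
S₀ = ε-closure({0}) = {0,1,2,4,6}
'c' @ 1: {1,3,5}  (accept∈set)
'd' @ 2: {}  — no active states
rest 'badbe' ignored (set empty)
end set {} — state 1 not in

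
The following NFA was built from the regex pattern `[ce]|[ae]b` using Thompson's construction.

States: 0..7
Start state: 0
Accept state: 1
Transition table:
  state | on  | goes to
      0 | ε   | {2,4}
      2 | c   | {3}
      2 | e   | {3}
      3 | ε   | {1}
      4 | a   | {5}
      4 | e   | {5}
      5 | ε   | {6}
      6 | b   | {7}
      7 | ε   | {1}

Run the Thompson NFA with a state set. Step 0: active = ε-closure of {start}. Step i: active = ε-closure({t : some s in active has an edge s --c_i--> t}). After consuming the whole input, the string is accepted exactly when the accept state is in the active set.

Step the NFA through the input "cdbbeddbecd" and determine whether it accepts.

Answer: REJECT

Derivation:
S₀ = ε-closure({0}) = {0,2,4}
'c' @ 1: {1,3}  (accept∈set)
'd' @ 2: {}  — no active states
rest 'bbeddbecd' ignored (set empty)
final: {}; accept 1 not in set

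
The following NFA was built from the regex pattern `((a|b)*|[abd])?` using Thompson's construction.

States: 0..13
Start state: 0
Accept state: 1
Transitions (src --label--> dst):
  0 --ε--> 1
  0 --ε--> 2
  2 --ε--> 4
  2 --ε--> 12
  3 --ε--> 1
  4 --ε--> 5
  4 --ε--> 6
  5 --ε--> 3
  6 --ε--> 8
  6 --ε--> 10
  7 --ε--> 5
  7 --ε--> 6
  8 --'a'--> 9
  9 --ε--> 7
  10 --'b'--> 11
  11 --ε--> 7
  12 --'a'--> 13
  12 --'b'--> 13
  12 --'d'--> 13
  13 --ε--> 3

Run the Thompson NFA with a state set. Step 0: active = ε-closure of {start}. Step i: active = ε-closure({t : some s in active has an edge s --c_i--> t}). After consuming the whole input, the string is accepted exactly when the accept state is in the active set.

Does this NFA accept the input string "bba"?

initial (ε-close {0}): {0,1,2,3,4,5,6,8,10,12}
'b' @ 1: {1,3,5,6,7,8,10,11,13}  [accepting]
'b' @ 2: {1,3,5,6,7,8,10,11}  [accepting]
'a' @ 3: {1,3,5,6,7,8,9,10}  [accepting]
end set {1,3,5,6,7,8,9,10} — state 1 in

Answer: ACCEPT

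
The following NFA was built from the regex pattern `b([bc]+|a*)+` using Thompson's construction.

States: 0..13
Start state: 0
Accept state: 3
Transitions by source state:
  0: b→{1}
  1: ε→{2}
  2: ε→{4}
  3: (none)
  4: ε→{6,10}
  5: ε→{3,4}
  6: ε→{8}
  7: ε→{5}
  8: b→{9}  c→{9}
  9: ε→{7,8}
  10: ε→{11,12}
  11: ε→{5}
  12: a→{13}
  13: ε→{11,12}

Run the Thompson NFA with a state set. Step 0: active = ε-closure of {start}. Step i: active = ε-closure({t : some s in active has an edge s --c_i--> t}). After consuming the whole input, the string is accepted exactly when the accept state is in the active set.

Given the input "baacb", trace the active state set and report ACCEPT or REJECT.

start: ε-closure({0}) = {0}
'b' @ 1: {1,2,3,4,5,6,8,10,11,12}  ✓accept
'a' @ 2: {3,4,5,6,8,10,11,12,13}  ✓accept
'a' @ 3: {3,4,5,6,8,10,11,12,13}  ✓accept
'c' @ 4: {3,4,5,6,7,8,9,10,11,12}  ✓accept
'b' @ 5: {3,4,5,6,7,8,9,10,11,12}  ✓accept
final: {3,4,5,6,7,8,9,10,11,12}; accept 3 in set

Answer: ACCEPT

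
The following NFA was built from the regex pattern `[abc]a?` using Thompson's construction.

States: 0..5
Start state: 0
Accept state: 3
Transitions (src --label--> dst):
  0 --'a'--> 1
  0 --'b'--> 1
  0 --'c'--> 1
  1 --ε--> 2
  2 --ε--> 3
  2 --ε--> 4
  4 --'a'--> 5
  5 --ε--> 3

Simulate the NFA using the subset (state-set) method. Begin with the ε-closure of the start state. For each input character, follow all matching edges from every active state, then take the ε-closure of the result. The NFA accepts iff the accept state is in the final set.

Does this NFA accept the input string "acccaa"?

initial (ε-close {0}): {0}
'a' @ 1: {1,2,3,4}  [accepting]
'c' @ 2: {}  — dead — no transitions
rest 'ccaa' ignored (set empty)
end set {} — state 3 not in

Answer: REJECT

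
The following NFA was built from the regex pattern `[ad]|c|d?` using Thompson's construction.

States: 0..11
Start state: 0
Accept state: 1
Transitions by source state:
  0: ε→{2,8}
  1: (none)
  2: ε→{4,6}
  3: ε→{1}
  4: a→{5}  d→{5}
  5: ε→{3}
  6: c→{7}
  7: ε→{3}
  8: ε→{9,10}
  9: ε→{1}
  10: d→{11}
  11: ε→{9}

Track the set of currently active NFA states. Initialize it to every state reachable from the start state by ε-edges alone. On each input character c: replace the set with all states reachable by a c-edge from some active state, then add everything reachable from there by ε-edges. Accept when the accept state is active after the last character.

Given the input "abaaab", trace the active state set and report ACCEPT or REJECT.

initial (ε-close {0}): {0,1,2,4,6,8,9,10}
'a' @ 1: {1,3,5}  [accepting]
'b' @ 2: {}  — no active states
rest 'aaab' ignored (set empty)
final: {}; accept 1 not in set

Answer: REJECT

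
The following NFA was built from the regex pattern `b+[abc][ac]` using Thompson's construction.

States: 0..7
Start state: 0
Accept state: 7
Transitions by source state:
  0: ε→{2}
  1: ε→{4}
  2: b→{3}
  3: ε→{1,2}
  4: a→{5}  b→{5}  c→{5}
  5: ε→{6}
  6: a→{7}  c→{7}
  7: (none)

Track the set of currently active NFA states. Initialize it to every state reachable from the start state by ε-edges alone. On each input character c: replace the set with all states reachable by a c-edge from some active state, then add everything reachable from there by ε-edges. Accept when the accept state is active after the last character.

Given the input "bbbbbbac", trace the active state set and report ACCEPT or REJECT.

S₀ = ε-closure({0}) = {0,2}
'b' @ 1: {1,2,3,4}
'b' @ 2: {1,2,3,4,5,6}
'b' @ 3: {1,2,3,4,5,6}
'b' @ 4: {1,2,3,4,5,6}
'b' @ 5: {1,2,3,4,5,6}
'b' @ 6: {1,2,3,4,5,6}
'a' @ 7: {5,6,7}  ✓accept
'c' @ 8: {7}  ✓accept
final: {7}; accept 7 in set

Answer: ACCEPT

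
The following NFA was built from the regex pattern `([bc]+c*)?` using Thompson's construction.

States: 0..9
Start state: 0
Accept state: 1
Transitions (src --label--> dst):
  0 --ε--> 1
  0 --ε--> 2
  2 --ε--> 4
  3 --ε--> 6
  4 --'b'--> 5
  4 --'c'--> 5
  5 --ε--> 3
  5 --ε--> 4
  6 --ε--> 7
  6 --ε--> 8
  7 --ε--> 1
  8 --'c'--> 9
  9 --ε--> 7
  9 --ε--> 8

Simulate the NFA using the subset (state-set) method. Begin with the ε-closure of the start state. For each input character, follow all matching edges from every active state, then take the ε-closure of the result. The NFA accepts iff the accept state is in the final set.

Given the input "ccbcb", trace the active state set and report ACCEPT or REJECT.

Answer: ACCEPT

Derivation:
initial (ε-close {0}): {0,1,2,4}
'c' @ 1: {1,3,4,5,6,7,8}  [accepting]
'c' @ 2: {1,3,4,5,6,7,8,9}  [accepting]
'b' @ 3: {1,3,4,5,6,7,8}  [accepting]
'c' @ 4: {1,3,4,5,6,7,8,9}  [accepting]
'b' @ 5: {1,3,4,5,6,7,8}  [accepting]
after full input: {1,3,4,5,6,7,8}  (accept=1 in)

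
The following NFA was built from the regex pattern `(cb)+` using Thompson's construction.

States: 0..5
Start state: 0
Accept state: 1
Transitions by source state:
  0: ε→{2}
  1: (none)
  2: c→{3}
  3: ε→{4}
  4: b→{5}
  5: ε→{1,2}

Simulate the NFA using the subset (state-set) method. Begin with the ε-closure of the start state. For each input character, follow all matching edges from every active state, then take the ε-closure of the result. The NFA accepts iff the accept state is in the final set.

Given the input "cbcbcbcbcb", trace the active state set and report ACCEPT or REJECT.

Answer: ACCEPT

Derivation:
initial (ε-close {0}): {0,2}
'c' @ 1: {3,4}
'b' @ 2: {1,2,5}  [accepting]
'c' @ 3: {3,4}
'b' @ 4: {1,2,5}  [accepting]
'c' @ 5: {3,4}
'b' @ 6: {1,2,5}  [accepting]
'c' @ 7: {3,4}
'b' @ 8: {1,2,5}  [accepting]
'c' @ 9: {3,4}
'b' @ 10: {1,2,5}  [accepting]
after full input: {1,2,5}  (accept=1 in)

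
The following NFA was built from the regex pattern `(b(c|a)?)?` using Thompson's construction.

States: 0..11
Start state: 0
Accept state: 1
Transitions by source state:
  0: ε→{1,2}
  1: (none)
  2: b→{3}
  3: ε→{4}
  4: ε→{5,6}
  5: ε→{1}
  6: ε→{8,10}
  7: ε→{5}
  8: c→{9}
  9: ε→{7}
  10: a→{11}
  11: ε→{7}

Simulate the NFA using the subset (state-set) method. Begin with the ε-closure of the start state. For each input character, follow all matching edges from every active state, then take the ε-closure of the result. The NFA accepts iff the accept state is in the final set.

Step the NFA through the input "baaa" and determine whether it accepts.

Answer: REJECT

Steps:
S₀ = ε-closure({0}) = {0,1,2}
'b' @ 1: {1,3,4,5,6,8,10}  [accepting]
'a' @ 2: {1,5,7,11}  [accepting]
'a' @ 3: {}  — state set empty
rest 'a' ignored (set empty)
after full input: {}  (accept=1 not in)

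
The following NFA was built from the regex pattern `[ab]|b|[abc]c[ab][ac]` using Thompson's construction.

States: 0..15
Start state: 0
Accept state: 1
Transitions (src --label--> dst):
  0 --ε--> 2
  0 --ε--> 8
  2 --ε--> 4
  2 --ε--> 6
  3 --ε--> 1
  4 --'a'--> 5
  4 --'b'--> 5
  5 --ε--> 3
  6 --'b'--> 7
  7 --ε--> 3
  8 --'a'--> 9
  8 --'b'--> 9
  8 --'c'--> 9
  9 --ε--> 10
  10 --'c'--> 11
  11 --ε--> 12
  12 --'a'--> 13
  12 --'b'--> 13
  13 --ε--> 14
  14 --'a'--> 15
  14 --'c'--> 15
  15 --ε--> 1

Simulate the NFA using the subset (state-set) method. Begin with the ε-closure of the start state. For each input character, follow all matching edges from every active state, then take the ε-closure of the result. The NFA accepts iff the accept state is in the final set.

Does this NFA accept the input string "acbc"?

Answer: ACCEPT

Steps:
initial (ε-close {0}): {0,2,4,6,8}
'a' @ 1: {1,3,5,9,10}  ✓accept
'c' @ 2: {11,12}
'b' @ 3: {13,14}
'c' @ 4: {1,15}  ✓accept
final: {1,15}; accept 1 in set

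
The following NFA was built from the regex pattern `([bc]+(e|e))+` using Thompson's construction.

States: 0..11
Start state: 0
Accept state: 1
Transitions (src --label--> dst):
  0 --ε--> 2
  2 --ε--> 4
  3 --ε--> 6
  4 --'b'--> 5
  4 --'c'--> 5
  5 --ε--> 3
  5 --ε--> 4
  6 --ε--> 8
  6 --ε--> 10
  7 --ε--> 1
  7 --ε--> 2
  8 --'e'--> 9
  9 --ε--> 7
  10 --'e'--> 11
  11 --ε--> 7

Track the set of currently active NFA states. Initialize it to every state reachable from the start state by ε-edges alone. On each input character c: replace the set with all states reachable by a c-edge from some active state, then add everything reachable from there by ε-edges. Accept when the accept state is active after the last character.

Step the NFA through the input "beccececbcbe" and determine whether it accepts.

Answer: ACCEPT

Trace:
start: ε-closure({0}) = {0,2,4}
'b' @ 1: {3,4,5,6,8,10}
'e' @ 2: {1,2,4,7,9,11}  [accepting]
'c' @ 3: {3,4,5,6,8,10}
'c' @ 4: {3,4,5,6,8,10}
'e' @ 5: {1,2,4,7,9,11}  [accepting]
'c' @ 6: {3,4,5,6,8,10}
'e' @ 7: {1,2,4,7,9,11}  [accepting]
'c' @ 8: {3,4,5,6,8,10}
'b' @ 9: {3,4,5,6,8,10}
'c' @ 10: {3,4,5,6,8,10}
'b' @ 11: {3,4,5,6,8,10}
'e' @ 12: {1,2,4,7,9,11}  [accepting]
after full input: {1,2,4,7,9,11}  (accept=1 in)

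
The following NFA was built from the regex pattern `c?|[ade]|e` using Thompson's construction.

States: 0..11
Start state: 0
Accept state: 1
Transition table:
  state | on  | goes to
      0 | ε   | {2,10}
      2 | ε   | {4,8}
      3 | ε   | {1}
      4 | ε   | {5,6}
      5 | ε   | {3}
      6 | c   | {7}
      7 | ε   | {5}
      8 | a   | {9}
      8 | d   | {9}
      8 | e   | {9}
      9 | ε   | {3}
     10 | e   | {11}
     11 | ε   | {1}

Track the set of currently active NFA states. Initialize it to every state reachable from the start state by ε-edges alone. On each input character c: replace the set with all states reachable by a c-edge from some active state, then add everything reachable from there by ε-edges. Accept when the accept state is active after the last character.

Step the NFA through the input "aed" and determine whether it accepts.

initial (ε-close {0}): {0,1,2,3,4,5,6,8,10}
'a' @ 1: {1,3,9}  (accept∈set)
'e' @ 2: {}  — no active states
rest 'd' ignored (set empty)
after full input: {}  (accept=1 not in)

Answer: REJECT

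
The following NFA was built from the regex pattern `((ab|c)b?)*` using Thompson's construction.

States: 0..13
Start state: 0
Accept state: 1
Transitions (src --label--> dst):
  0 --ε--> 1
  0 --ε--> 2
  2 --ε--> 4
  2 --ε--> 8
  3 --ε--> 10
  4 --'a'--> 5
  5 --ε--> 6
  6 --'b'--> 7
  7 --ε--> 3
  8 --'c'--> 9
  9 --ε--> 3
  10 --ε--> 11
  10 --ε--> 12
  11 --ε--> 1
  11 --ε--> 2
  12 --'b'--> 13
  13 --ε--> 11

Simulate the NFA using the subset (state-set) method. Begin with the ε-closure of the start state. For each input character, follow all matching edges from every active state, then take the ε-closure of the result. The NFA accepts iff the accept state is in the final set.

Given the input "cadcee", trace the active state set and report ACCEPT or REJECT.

Answer: REJECT

Trace:
start: ε-closure({0}) = {0,1,2,4,8}
'c' @ 1: {1,2,3,4,8,9,10,11,12}  (accept∈set)
'a' @ 2: {5,6}
'd' @ 3: {}  — dead — no transitions
rest 'cee' ignored (set empty)
final: {}; accept 1 not in set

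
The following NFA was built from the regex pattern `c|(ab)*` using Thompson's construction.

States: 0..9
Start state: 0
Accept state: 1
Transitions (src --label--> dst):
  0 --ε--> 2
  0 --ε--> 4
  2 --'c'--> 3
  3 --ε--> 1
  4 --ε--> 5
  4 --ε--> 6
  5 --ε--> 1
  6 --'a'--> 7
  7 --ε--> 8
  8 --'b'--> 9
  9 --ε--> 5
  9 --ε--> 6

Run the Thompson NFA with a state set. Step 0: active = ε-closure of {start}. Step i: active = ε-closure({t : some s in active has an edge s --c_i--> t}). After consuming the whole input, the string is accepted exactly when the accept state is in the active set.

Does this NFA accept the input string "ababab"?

Answer: ACCEPT

Trace:
start: ε-closure({0}) = {0,1,2,4,5,6}
'a' @ 1: {7,8}
'b' @ 2: {1,5,6,9}  ✓accept
'a' @ 3: {7,8}
'b' @ 4: {1,5,6,9}  ✓accept
'a' @ 5: {7,8}
'b' @ 6: {1,5,6,9}  ✓accept
final: {1,5,6,9}; accept 1 in set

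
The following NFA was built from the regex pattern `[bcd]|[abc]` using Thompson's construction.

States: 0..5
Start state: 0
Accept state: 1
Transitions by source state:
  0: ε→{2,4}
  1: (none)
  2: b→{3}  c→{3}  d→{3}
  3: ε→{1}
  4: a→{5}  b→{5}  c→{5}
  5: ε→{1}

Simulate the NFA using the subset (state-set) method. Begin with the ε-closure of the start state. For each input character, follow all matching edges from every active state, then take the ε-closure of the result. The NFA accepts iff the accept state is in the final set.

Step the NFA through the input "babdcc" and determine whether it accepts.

Answer: REJECT

Derivation:
S₀ = ε-closure({0}) = {0,2,4}
'b' @ 1: {1,3,5}  ✓accept
'a' @ 2: {}  — state set empty
rest 'bdcc' ignored (set empty)
final: {}; accept 1 not in set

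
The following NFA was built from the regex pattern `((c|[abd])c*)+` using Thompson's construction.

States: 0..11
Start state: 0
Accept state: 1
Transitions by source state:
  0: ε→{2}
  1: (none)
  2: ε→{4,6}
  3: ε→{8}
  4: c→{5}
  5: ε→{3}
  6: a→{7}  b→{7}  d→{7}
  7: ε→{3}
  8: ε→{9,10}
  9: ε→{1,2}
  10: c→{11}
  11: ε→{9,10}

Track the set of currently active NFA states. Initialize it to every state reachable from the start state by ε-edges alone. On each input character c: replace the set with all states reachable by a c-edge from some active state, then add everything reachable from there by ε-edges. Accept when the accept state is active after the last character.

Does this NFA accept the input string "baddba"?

start: ε-closure({0}) = {0,2,4,6}
'b' @ 1: {1,2,3,4,6,7,8,9,10}  [accepting]
'a' @ 2: {1,2,3,4,6,7,8,9,10}  [accepting]
'd' @ 3: {1,2,3,4,6,7,8,9,10}  [accepting]
'd' @ 4: {1,2,3,4,6,7,8,9,10}  [accepting]
'b' @ 5: {1,2,3,4,6,7,8,9,10}  [accepting]
'a' @ 6: {1,2,3,4,6,7,8,9,10}  [accepting]
after full input: {1,2,3,4,6,7,8,9,10}  (accept=1 in)

Answer: ACCEPT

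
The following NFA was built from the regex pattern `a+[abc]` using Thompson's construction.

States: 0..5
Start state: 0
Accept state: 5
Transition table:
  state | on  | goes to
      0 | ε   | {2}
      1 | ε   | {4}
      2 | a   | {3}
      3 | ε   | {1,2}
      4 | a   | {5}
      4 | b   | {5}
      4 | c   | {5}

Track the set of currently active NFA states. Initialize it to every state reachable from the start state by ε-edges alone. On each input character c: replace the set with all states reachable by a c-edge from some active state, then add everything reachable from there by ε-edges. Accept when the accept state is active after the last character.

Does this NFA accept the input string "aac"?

start: ε-closure({0}) = {0,2}
'a' @ 1: {1,2,3,4}
'a' @ 2: {1,2,3,4,5}  [accepting]
'c' @ 3: {5}  [accepting]
after full input: {5}  (accept=5 in)

Answer: ACCEPT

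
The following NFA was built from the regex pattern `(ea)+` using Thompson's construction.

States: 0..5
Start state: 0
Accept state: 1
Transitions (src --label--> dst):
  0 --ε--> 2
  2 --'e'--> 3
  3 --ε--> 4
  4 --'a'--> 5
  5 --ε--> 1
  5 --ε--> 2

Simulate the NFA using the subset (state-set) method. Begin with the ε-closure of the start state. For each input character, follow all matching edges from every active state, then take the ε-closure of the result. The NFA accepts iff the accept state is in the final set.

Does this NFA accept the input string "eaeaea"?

initial (ε-close {0}): {0,2}
'e' @ 1: {3,4}
'a' @ 2: {1,2,5}  [accepting]
'e' @ 3: {3,4}
'a' @ 4: {1,2,5}  [accepting]
'e' @ 5: {3,4}
'a' @ 6: {1,2,5}  [accepting]
final: {1,2,5}; accept 1 in set

Answer: ACCEPT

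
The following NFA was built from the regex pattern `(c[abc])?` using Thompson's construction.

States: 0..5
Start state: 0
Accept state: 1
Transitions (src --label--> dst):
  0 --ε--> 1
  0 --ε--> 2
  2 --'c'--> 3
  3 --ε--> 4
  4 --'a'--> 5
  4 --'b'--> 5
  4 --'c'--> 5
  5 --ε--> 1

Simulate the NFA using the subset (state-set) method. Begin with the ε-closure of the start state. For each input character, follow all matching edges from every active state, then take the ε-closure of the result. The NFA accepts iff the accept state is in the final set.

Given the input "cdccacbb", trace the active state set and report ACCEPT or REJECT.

initial (ε-close {0}): {0,1,2}
'c' @ 1: {3,4}
'd' @ 2: {}  — state set empty
rest 'ccacbb' ignored (set empty)
after full input: {}  (accept=1 not in)

Answer: REJECT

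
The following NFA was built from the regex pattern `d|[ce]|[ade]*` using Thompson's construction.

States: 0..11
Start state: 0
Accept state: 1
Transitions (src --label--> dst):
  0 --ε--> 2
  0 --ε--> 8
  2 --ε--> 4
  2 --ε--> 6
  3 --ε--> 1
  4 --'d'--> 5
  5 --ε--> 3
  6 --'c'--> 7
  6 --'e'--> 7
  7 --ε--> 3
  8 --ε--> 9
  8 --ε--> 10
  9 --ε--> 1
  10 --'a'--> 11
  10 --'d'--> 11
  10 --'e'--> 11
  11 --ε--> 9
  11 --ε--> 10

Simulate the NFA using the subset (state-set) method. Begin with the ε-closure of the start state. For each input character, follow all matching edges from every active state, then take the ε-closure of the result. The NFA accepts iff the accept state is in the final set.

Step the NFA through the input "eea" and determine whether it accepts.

Answer: ACCEPT

Derivation:
start: ε-closure({0}) = {0,1,2,4,6,8,9,10}
'e' @ 1: {1,3,7,9,10,11}  ✓accept
'e' @ 2: {1,9,10,11}  ✓accept
'a' @ 3: {1,9,10,11}  ✓accept
final: {1,9,10,11}; accept 1 in set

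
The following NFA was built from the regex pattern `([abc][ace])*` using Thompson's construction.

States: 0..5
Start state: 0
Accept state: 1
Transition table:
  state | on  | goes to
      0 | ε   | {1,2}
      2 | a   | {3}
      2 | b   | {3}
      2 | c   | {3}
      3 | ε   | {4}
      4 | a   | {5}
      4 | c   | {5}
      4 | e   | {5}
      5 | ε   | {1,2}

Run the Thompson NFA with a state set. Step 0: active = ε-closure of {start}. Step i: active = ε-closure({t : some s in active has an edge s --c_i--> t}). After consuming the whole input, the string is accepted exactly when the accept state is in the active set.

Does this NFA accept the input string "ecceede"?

S₀ = ε-closure({0}) = {0,1,2}
'e' @ 1: {}  — no active states
rest 'cceede' ignored (set empty)
final: {}; accept 1 not in set

Answer: REJECT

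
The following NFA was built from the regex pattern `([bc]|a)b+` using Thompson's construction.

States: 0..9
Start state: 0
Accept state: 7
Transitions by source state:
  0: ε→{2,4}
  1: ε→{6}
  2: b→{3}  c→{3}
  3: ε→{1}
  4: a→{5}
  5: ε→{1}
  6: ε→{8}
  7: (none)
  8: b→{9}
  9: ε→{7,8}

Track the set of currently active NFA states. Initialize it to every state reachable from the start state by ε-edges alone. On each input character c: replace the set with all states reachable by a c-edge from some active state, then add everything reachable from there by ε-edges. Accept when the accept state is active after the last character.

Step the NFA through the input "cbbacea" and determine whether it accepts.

initial (ε-close {0}): {0,2,4}
'c' @ 1: {1,3,6,8}
'b' @ 2: {7,8,9}  [accepting]
'b' @ 3: {7,8,9}  [accepting]
'a' @ 4: {}  — no active states
rest 'cea' ignored (set empty)
final: {}; accept 7 not in set

Answer: REJECT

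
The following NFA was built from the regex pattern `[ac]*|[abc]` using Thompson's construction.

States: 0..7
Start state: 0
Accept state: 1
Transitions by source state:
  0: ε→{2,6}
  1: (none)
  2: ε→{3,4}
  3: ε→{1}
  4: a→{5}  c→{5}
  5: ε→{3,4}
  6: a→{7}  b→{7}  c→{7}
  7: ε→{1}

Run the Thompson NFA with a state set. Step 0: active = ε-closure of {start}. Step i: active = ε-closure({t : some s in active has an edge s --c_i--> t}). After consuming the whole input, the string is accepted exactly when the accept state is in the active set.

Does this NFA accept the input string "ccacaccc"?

start: ε-closure({0}) = {0,1,2,3,4,6}
'c' @ 1: {1,3,4,5,7}  ✓accept
'c' @ 2: {1,3,4,5}  ✓accept
'a' @ 3: {1,3,4,5}  ✓accept
'c' @ 4: {1,3,4,5}  ✓accept
'a' @ 5: {1,3,4,5}  ✓accept
'c' @ 6: {1,3,4,5}  ✓accept
'c' @ 7: {1,3,4,5}  ✓accept
'c' @ 8: {1,3,4,5}  ✓accept
after full input: {1,3,4,5}  (accept=1 in)

Answer: ACCEPT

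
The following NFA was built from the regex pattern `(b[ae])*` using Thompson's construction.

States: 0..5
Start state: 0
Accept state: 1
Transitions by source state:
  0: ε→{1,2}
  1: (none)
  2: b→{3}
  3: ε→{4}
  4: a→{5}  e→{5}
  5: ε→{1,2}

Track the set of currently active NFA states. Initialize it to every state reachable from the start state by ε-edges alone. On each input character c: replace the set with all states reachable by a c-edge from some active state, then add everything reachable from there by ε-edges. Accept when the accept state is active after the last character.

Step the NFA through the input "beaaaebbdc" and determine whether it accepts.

initial (ε-close {0}): {0,1,2}
'b' @ 1: {3,4}
'e' @ 2: {1,2,5}  (accept∈set)
'a' @ 3: {}  — state set empty
rest 'aaebbdc' ignored (set empty)
final: {}; accept 1 not in set

Answer: REJECT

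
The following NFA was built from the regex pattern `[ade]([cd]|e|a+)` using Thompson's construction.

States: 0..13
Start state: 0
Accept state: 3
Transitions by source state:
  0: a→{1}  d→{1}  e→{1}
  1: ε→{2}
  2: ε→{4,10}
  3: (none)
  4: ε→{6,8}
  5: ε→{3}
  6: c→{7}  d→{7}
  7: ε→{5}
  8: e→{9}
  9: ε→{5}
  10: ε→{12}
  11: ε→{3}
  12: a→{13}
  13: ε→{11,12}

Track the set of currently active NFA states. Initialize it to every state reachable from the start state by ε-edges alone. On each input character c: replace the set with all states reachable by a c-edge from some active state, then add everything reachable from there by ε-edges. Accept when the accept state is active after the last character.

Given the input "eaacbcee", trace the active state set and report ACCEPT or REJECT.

S₀ = ε-closure({0}) = {0}
'e' @ 1: {1,2,4,6,8,10,12}
'a' @ 2: {3,11,12,13}  ✓accept
'a' @ 3: {3,11,12,13}  ✓accept
'c' @ 4: {}  — dead — no transitions
rest 'bcee' ignored (set empty)
end set {} — state 3 not in

Answer: REJECT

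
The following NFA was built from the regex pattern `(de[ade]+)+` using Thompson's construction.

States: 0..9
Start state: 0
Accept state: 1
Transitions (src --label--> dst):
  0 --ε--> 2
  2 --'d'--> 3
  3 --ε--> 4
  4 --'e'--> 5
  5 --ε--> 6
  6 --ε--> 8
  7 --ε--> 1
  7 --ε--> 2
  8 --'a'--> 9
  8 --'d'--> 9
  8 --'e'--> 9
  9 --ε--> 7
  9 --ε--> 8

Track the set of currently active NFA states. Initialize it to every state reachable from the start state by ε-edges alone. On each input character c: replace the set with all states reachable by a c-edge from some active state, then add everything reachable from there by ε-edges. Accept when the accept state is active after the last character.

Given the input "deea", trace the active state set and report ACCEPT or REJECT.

Answer: ACCEPT

Steps:
S₀ = ε-closure({0}) = {0,2}
'd' @ 1: {3,4}
'e' @ 2: {5,6,8}
'e' @ 3: {1,2,7,8,9}  [accepting]
'a' @ 4: {1,2,7,8,9}  [accepting]
end set {1,2,7,8,9} — state 1 in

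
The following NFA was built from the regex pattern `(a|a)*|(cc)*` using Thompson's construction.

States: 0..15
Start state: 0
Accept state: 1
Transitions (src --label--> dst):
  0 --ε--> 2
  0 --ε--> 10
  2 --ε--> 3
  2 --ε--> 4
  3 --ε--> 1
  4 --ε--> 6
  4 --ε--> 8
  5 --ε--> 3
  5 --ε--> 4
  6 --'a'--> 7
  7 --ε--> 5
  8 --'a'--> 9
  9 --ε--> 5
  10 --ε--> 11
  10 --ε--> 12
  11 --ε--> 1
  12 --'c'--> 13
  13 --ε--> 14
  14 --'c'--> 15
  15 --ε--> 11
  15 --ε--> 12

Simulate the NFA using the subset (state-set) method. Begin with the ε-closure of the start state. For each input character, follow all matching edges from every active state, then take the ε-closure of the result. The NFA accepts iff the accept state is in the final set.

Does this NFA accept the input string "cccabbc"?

Answer: REJECT

Derivation:
initial (ε-close {0}): {0,1,2,3,4,6,8,10,11,12}
'c' @ 1: {13,14}
'c' @ 2: {1,11,12,15}  ✓accept
'c' @ 3: {13,14}
'a' @ 4: {}  — no active states
rest 'bbc' ignored (set empty)
end set {} — state 1 not in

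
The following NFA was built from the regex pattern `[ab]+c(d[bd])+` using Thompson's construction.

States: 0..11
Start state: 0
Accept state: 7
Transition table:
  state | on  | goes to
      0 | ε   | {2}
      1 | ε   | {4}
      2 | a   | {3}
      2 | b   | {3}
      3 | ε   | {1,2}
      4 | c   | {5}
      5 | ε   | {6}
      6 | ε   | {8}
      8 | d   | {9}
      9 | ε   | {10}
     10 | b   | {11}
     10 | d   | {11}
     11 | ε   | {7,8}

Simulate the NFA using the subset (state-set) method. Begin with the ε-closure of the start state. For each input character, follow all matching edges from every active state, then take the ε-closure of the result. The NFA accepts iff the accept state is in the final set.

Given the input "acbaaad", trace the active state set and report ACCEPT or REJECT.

Answer: REJECT

Steps:
start: ε-closure({0}) = {0,2}
'a' @ 1: {1,2,3,4}
'c' @ 2: {5,6,8}
'b' @ 3: {}  — no active states
rest 'aaad' ignored (set empty)
after full input: {}  (accept=7 not in)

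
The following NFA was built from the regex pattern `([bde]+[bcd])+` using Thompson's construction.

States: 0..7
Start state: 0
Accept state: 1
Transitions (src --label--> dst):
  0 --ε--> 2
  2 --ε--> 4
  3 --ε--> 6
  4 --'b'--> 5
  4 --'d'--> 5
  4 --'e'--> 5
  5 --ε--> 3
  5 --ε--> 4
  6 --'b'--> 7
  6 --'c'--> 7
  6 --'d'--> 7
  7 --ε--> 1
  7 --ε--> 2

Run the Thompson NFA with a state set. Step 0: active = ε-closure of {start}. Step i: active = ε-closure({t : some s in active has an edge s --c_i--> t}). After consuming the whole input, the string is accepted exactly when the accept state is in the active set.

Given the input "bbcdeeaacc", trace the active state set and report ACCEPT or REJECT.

initial (ε-close {0}): {0,2,4}
'b' @ 1: {3,4,5,6}
'b' @ 2: {1,2,3,4,5,6,7}  ✓accept
'c' @ 3: {1,2,4,7}  ✓accept
'd' @ 4: {3,4,5,6}
'e' @ 5: {3,4,5,6}
'e' @ 6: {3,4,5,6}
'a' @ 7: {}  — state set empty
rest 'acc' ignored (set empty)
final: {}; accept 1 not in set

Answer: REJECT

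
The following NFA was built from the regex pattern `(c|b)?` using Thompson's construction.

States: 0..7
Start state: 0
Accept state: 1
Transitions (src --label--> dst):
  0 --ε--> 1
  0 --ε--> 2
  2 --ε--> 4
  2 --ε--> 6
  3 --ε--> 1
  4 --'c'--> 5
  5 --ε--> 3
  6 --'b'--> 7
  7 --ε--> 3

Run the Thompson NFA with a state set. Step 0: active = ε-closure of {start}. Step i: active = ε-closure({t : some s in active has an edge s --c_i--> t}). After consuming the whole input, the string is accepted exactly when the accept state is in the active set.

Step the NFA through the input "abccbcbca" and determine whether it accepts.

initial (ε-close {0}): {0,1,2,4,6}
'a' @ 1: {}  — no active states
rest 'bccbcbca' ignored (set empty)
end set {} — state 1 not in

Answer: REJECT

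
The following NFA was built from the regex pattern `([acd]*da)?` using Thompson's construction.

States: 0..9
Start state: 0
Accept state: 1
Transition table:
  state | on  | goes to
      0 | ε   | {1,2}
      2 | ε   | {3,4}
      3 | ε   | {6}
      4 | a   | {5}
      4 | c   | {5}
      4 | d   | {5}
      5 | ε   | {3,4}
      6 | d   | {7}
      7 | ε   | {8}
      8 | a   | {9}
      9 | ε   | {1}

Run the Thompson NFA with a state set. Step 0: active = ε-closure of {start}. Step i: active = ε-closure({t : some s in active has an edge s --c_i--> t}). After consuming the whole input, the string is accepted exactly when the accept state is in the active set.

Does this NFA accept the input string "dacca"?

initial (ε-close {0}): {0,1,2,3,4,6}
'd' @ 1: {3,4,5,6,7,8}
'a' @ 2: {1,3,4,5,6,9}  [accepting]
'c' @ 3: {3,4,5,6}
'c' @ 4: {3,4,5,6}
'a' @ 5: {3,4,5,6}
end set {3,4,5,6} — state 1 not in

Answer: REJECT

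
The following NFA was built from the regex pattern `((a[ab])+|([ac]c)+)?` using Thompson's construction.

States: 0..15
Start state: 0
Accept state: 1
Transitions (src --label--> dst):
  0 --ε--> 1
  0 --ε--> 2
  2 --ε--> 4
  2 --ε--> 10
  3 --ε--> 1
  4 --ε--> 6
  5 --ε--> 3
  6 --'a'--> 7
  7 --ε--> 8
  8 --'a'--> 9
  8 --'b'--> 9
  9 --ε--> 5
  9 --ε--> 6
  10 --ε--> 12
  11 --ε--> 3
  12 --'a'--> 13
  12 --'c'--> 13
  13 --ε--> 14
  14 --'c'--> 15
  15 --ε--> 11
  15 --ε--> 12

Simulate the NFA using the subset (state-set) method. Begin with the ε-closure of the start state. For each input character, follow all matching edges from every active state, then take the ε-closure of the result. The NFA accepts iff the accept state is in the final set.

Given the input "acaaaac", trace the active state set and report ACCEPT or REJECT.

S₀ = ε-closure({0}) = {0,1,2,4,6,10,12}
'a' @ 1: {7,8,13,14}
'c' @ 2: {1,3,11,12,15}  ✓accept
'a' @ 3: {13,14}
'a' @ 4: {}  — state set empty
rest 'aac' ignored (set empty)
after full input: {}  (accept=1 not in)

Answer: REJECT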